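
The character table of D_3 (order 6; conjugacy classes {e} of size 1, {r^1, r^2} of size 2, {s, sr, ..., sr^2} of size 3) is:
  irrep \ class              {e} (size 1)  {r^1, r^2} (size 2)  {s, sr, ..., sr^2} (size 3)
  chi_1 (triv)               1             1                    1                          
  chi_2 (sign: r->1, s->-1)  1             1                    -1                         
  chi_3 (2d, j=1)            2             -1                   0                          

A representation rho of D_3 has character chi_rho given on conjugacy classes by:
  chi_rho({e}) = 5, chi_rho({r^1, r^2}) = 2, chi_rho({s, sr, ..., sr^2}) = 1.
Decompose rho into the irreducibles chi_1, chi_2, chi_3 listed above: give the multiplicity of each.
Multiplicities: chi_1: 2, chi_2: 1, chi_3: 1.

Derivation: Use <chi_rho, chi> = (1/|G|) sum_C |C| * chi_rho(C) * conj(chi(C)) with |G| = 6 for each irreducible chi in the table:
  <chi_rho, chi_1> = (1/6)[1*(5)*conj(1) + 2*(2)*conj(1) + 3*(1)*conj(1)]
      = (1/6)[(5) + (4) + (3)] = 12/6 = 2
  <chi_rho, chi_2> = (1/6)[1*(5)*conj(1) + 2*(2)*conj(1) + 3*(1)*conj(-1)]
      = (1/6)[(5) + (4) + (-3)] = 6/6 = 1
  <chi_rho, chi_3> = (1/6)[1*(5)*conj(2) + 2*(2)*conj(-1) + 3*(1)*conj(0)]
      = (1/6)[(10) + (-4) + (0)] = 6/6 = 1
Dimension check: dim(rho) = sum (mult * dim) = 2*1 + 1*1 + 1*2 = 5 = chi_rho(e) = 5.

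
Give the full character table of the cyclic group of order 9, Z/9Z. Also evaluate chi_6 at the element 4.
Character table of Z/9Z (irreps indexed chi_0,...,chi_8 with chi_k(m) = zeta_9^(k*m), zeta_9 = exp(2*pi*i/9)):
  irrep \ class  {0} (size 1)  {1} (size 1)    {2} (size 1)    {3} (size 1)    {4} (size 1)    {5} (size 1)    {6} (size 1)    {7} (size 1)    {8} (size 1)  
  chi_0          1             1               1               1               1               1               1               1               1             
  chi_1          1             exp(2*I*pi/9)   exp(4*I*pi/9)   exp(2*I*pi/3)   exp(8*I*pi/9)   exp(-8*I*pi/9)  exp(-2*I*pi/3)  exp(-4*I*pi/9)  exp(-2*I*pi/9)
  chi_2          1             exp(4*I*pi/9)   exp(8*I*pi/9)   exp(-2*I*pi/3)  exp(-2*I*pi/9)  exp(2*I*pi/9)   exp(2*I*pi/3)   exp(-8*I*pi/9)  exp(-4*I*pi/9)
  chi_3          1             exp(2*I*pi/3)   exp(-2*I*pi/3)  1               exp(2*I*pi/3)   exp(-2*I*pi/3)  1               exp(2*I*pi/3)   exp(-2*I*pi/3)
  chi_4          1             exp(8*I*pi/9)   exp(-2*I*pi/9)  exp(2*I*pi/3)   exp(-4*I*pi/9)  exp(4*I*pi/9)   exp(-2*I*pi/3)  exp(2*I*pi/9)   exp(-8*I*pi/9)
  chi_5          1             exp(-8*I*pi/9)  exp(2*I*pi/9)   exp(-2*I*pi/3)  exp(4*I*pi/9)   exp(-4*I*pi/9)  exp(2*I*pi/3)   exp(-2*I*pi/9)  exp(8*I*pi/9) 
  chi_6          1             exp(-2*I*pi/3)  exp(2*I*pi/3)   1               exp(-2*I*pi/3)  exp(2*I*pi/3)   1               exp(-2*I*pi/3)  exp(2*I*pi/3) 
  chi_7          1             exp(-4*I*pi/9)  exp(-8*I*pi/9)  exp(2*I*pi/3)   exp(2*I*pi/9)   exp(-2*I*pi/9)  exp(-2*I*pi/3)  exp(8*I*pi/9)   exp(4*I*pi/9) 
  chi_8          1             exp(-2*I*pi/9)  exp(-4*I*pi/9)  exp(-2*I*pi/3)  exp(-8*I*pi/9)  exp(8*I*pi/9)   exp(2*I*pi/3)   exp(4*I*pi/9)   exp(2*I*pi/9) 

Spot check: chi_6(4) = zeta_9^(6*4) = zeta_9^24 = exp(-2*I*pi/3).

Proof sketch: Z/9Z is abelian, so all 9 irreducible complex representations are 1-dimensional. They are given by chi_k(m) = zeta_9^(k*m) for k = 0,...,8. Row orthogonality: sum_m chi_k(m) conj(chi_l(m)) = 9 * [k = l].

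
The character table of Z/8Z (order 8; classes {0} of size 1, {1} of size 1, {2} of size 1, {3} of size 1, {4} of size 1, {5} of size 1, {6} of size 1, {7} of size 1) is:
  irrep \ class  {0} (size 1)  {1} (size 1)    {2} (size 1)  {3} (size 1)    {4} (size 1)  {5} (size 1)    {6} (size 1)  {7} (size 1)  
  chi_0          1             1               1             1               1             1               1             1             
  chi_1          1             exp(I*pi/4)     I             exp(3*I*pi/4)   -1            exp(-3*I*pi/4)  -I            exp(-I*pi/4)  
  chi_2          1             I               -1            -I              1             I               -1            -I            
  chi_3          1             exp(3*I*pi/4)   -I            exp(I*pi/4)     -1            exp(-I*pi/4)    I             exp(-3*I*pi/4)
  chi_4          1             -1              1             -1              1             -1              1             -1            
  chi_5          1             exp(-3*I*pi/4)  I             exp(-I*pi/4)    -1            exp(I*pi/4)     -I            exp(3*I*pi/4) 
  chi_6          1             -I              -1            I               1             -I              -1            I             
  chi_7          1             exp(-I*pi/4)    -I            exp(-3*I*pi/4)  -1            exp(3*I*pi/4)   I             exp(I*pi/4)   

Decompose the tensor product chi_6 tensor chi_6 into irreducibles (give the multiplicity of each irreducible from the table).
chi_6 tensor chi_6 = chi_4 (all other irreducibles have multiplicity 0).

Derivation: The character of a tensor product is the pointwise product (chi_6 * chi_6)(C) = chi_6(C) * chi_6(C):
  {0}: (1)*(1), {1}: (-I)*(-I), {2}: (-1)*(-1), {3}: (I)*(I), {4}: (1)*(1), {5}: (-I)*(-I), {6}: (-1)*(-1), {7}: (I)*(I)
so (chi_6 * chi_6) takes values
  {0} -> 1, {1} -> -1, {2} -> 1, {3} -> -1, {4} -> 1, {5} -> -1, {6} -> 1, {7} -> -1.
Now take the inner product of this character with each irreducible chi from the table, <chi_6*chi_6, chi> = (1/8) sum_C |C| (chi_6*chi_6)(C) conj(chi(C)):
  <chi_6*chi_6, chi_0> = (1/8)[1*(1)*conj(1) + 1*(-1)*conj(1) + 1*(1)*conj(1) + 1*(-1)*conj(1) + 1*(1)*conj(1) + 1*(-1)*conj(1) + 1*(1)*conj(1) + 1*(-1)*conj(1)]
      = (1/8)[(1) + (-1) + (1) + (-1) + (1) + (-1) + (1) + (-1)] = 0/8 = 0
  <chi_6*chi_6, chi_1> = (1/8)[1*(1)*conj(1) + 1*(-1)*conj(exp(I*pi/4)) + 1*(1)*conj(I) + 1*(-1)*conj(exp(3*I*pi/4)) + 1*(1)*conj(-1) + 1*(-1)*conj(exp(-3*I*pi/4)) + 1*(1)*conj(-I) + 1*(-1)*conj(exp(-I*pi/4))]
      = (1/8)[(1) + (-exp(-I*pi/4)) + (-I) + (-exp(-3*I*pi/4)) + (-1) + (-exp(3*I*pi/4)) + (I) + (-exp(I*pi/4))] = 0/8 = 0
  <chi_6*chi_6, chi_2> = (1/8)[1*(1)*conj(1) + 1*(-1)*conj(I) + 1*(1)*conj(-1) + 1*(-1)*conj(-I) + 1*(1)*conj(1) + 1*(-1)*conj(I) + 1*(1)*conj(-1) + 1*(-1)*conj(-I)]
      = (1/8)[(1) + (I) + (-1) + (-I) + (1) + (I) + (-1) + (-I)] = 0/8 = 0
  <chi_6*chi_6, chi_3> = (1/8)[1*(1)*conj(1) + 1*(-1)*conj(exp(3*I*pi/4)) + 1*(1)*conj(-I) + 1*(-1)*conj(exp(I*pi/4)) + 1*(1)*conj(-1) + 1*(-1)*conj(exp(-I*pi/4)) + 1*(1)*conj(I) + 1*(-1)*conj(exp(-3*I*pi/4))]
      = (1/8)[(1) + (-exp(-3*I*pi/4)) + (I) + (-exp(-I*pi/4)) + (-1) + (-exp(I*pi/4)) + (-I) + (-exp(3*I*pi/4))] = 0/8 = 0
  <chi_6*chi_6, chi_4> = (1/8)[1*(1)*conj(1) + 1*(-1)*conj(-1) + 1*(1)*conj(1) + 1*(-1)*conj(-1) + 1*(1)*conj(1) + 1*(-1)*conj(-1) + 1*(1)*conj(1) + 1*(-1)*conj(-1)]
      = (1/8)[(1) + (1) + (1) + (1) + (1) + (1) + (1) + (1)] = 8/8 = 1
  <chi_6*chi_6, chi_5> = (1/8)[1*(1)*conj(1) + 1*(-1)*conj(exp(-3*I*pi/4)) + 1*(1)*conj(I) + 1*(-1)*conj(exp(-I*pi/4)) + 1*(1)*conj(-1) + 1*(-1)*conj(exp(I*pi/4)) + 1*(1)*conj(-I) + 1*(-1)*conj(exp(3*I*pi/4))]
      = (1/8)[(1) + (-exp(3*I*pi/4)) + (-I) + (-exp(I*pi/4)) + (-1) + (-exp(-I*pi/4)) + (I) + (-exp(-3*I*pi/4))] = 0/8 = 0
  <chi_6*chi_6, chi_6> = (1/8)[1*(1)*conj(1) + 1*(-1)*conj(-I) + 1*(1)*conj(-1) + 1*(-1)*conj(I) + 1*(1)*conj(1) + 1*(-1)*conj(-I) + 1*(1)*conj(-1) + 1*(-1)*conj(I)]
      = (1/8)[(1) + (-I) + (-1) + (I) + (1) + (-I) + (-1) + (I)] = 0/8 = 0
  <chi_6*chi_6, chi_7> = (1/8)[1*(1)*conj(1) + 1*(-1)*conj(exp(-I*pi/4)) + 1*(1)*conj(-I) + 1*(-1)*conj(exp(-3*I*pi/4)) + 1*(1)*conj(-1) + 1*(-1)*conj(exp(3*I*pi/4)) + 1*(1)*conj(I) + 1*(-1)*conj(exp(I*pi/4))]
      = (1/8)[(1) + (-exp(I*pi/4)) + (I) + (-exp(3*I*pi/4)) + (-1) + (-exp(-3*I*pi/4)) + (-I) + (-exp(-I*pi/4))] = 0/8 = 0
(Exp terms are combined using exp(i*s)*conj(exp(i*t)) = exp(i*(s-t)), and sums of them are collapsed using the identity that for every m > 1 the m distinct m-th roots of unity sum to 0, e.g. 1 + exp(2*I*pi/3) + exp(-2*I*pi/3) = 0.)
Hence the multiplicities are chi_4: 1. Dimension check: dim(chi_6)*dim(chi_6) = 1*1 = 1 and sum (mult * dim) = 1*1 = 1.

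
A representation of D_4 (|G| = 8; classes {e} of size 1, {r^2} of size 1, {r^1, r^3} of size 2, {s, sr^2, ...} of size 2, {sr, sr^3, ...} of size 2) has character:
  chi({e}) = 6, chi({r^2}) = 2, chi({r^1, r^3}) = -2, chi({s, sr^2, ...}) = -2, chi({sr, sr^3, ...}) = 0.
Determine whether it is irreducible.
Not irreducible (reducible): <chi, chi> = 7 > 1.

Proof sketch: <chi, chi> = (1/|G|) sum_C |C| * |chi(C)|^2 = (1/8)[1*|6|^2 + 1*|2|^2 + 2*|-2|^2 + 2*|-2|^2 + 2*|0|^2]
  = (1/8)[(36) + (4) + (8) + (8) + (0)] = 56/8 = 7.
A character is irreducible iff <chi, chi> = 1, so this representation is reducible.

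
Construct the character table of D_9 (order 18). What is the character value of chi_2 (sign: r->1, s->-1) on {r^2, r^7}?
Conjugacy classes: {e} of size 1, {r^1, r^8} of size 2, {r^2, r^7} of size 2, {r^3, r^6} of size 2, {r^4, r^5} of size 2, {s, sr, ..., sr^8} of size 9.
Character table:
  irrep \ class              {e} (size 1)  {r^1, r^8} (size 2)  {r^2, r^7} (size 2)  {r^3, r^6} (size 2)  {r^4, r^5} (size 2)  {s, sr, ..., sr^8} (size 9)
  chi_1 (triv)               1             1                    1                    1                    1                    1                          
  chi_2 (sign: r->1, s->-1)  1             1                    1                    1                    1                    -1                         
  chi_3 (2d, j=1)            2             2*cos(2*pi/9)        2*cos(4*pi/9)        -1                   -2*cos(pi/9)         0                          
  chi_4 (2d, j=2)            2             2*cos(4*pi/9)        -2*cos(pi/9)         -1                   2*cos(2*pi/9)        0                          
  chi_5 (2d, j=3)            2             -1                   -1                   2                    -1                   0                          
  chi_6 (2d, j=4)            2             -2*cos(pi/9)         2*cos(2*pi/9)        -1                   2*cos(4*pi/9)        0                          

Spot check: chi_2 (sign: r->1, s->-1) on {r^2, r^7} = 1.

Proof sketch: D_9 has order 2*9 = 18 with 6 conjugacy classes, hence 6 irreducibles. Sum of squared dims 1 + 1 + 4 + 4 + 4 + 4 = 18 = |G|. Linear characters come from the abelianisation; the 2-dimensional irreps have character r^k -> 2*cos(2*pi*j*k/9), reflections -> 0.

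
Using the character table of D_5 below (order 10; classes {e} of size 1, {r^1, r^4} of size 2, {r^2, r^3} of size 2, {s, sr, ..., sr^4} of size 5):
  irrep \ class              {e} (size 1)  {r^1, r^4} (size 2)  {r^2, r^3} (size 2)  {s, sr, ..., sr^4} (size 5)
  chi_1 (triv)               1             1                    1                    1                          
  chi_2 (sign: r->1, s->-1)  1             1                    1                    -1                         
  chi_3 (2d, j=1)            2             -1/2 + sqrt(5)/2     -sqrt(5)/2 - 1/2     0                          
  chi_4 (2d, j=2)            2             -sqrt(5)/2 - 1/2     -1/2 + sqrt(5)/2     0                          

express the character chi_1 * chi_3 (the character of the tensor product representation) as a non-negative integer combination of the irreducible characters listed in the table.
chi_1 tensor chi_3 = chi_3 (all other irreducibles have multiplicity 0).

Argument: The character of a tensor product is the pointwise product (chi_1 * chi_3)(C) = chi_1(C) * chi_3(C):
  {e}: (1)*(2), {r^1, r^4}: (1)*(-1/2 + sqrt(5)/2), {r^2, r^3}: (1)*(-sqrt(5)/2 - 1/2), {s, sr, ..., sr^4}: (1)*(0)
so (chi_1 * chi_3) takes values
  {e} -> 2, {r^1, r^4} -> -1/2 + sqrt(5)/2, {r^2, r^3} -> -sqrt(5)/2 - 1/2, {s, sr, ..., sr^4} -> 0.
Now take the inner product of this character with each irreducible chi from the table, <chi_1*chi_3, chi> = (1/10) sum_C |C| (chi_1*chi_3)(C) conj(chi(C)):
  <chi_1*chi_3, chi_1> = (1/10)[1*(2)*conj(1) + 2*(-1/2 + sqrt(5)/2)*conj(1) + 2*(-sqrt(5)/2 - 1/2)*conj(1) + 5*(0)*conj(1)]
      = (1/10)[(2) + (-1 + sqrt(5)) + (-sqrt(5) - 1) + (0)] = 0/10 = 0
  <chi_1*chi_3, chi_2> = (1/10)[1*(2)*conj(1) + 2*(-1/2 + sqrt(5)/2)*conj(1) + 2*(-sqrt(5)/2 - 1/2)*conj(1) + 5*(0)*conj(-1)]
      = (1/10)[(2) + (-1 + sqrt(5)) + (-sqrt(5) - 1) + (0)] = 0/10 = 0
  <chi_1*chi_3, chi_3> = (1/10)[1*(2)*conj(2) + 2*(-1/2 + sqrt(5)/2)*conj(-1/2 + sqrt(5)/2) + 2*(-sqrt(5)/2 - 1/2)*conj(-sqrt(5)/2 - 1/2) + 5*(0)*conj(0)]
      = (1/10)[(4) + (3 - sqrt(5)) + (sqrt(5) + 3) + (0)] = 10/10 = 1
  <chi_1*chi_3, chi_4> = (1/10)[1*(2)*conj(2) + 2*(-1/2 + sqrt(5)/2)*conj(-sqrt(5)/2 - 1/2) + 2*(-sqrt(5)/2 - 1/2)*conj(-1/2 + sqrt(5)/2) + 5*(0)*conj(0)]
      = (1/10)[(4) + (-2) + (-2) + (0)] = 0/10 = 0
Hence the multiplicities are chi_3: 1. Dimension check: dim(chi_1)*dim(chi_3) = 1*2 = 2 and sum (mult * dim) = 1*2 = 2.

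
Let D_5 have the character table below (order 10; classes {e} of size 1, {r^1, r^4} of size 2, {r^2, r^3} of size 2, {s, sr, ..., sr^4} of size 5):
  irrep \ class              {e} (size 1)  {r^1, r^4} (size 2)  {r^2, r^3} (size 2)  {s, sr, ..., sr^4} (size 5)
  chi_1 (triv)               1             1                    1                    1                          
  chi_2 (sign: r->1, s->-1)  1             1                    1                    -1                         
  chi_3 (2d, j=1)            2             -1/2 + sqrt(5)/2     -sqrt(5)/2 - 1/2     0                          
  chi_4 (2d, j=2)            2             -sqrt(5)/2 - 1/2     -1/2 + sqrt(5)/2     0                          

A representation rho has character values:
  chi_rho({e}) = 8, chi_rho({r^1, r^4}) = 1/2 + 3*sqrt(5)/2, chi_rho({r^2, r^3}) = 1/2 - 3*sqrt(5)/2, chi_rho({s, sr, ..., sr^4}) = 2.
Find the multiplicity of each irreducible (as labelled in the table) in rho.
Multiplicities: chi_1: 2, chi_2: 0, chi_3: 3, chi_4: 0.

Details: Use <chi_rho, chi> = (1/|G|) sum_C |C| * chi_rho(C) * conj(chi(C)) with |G| = 10 for each irreducible chi in the table:
  <chi_rho, chi_1> = (1/10)[1*(8)*conj(1) + 2*(1/2 + 3*sqrt(5)/2)*conj(1) + 2*(1/2 - 3*sqrt(5)/2)*conj(1) + 5*(2)*conj(1)]
      = (1/10)[(8) + (1 + 3*sqrt(5)) + (1 - 3*sqrt(5)) + (10)] = 20/10 = 2
  <chi_rho, chi_2> = (1/10)[1*(8)*conj(1) + 2*(1/2 + 3*sqrt(5)/2)*conj(1) + 2*(1/2 - 3*sqrt(5)/2)*conj(1) + 5*(2)*conj(-1)]
      = (1/10)[(8) + (1 + 3*sqrt(5)) + (1 - 3*sqrt(5)) + (-10)] = 0/10 = 0
  <chi_rho, chi_3> = (1/10)[1*(8)*conj(2) + 2*(1/2 + 3*sqrt(5)/2)*conj(-1/2 + sqrt(5)/2) + 2*(1/2 - 3*sqrt(5)/2)*conj(-sqrt(5)/2 - 1/2) + 5*(2)*conj(0)]
      = (1/10)[(16) + (7 - sqrt(5)) + (sqrt(5) + 7) + (0)] = 30/10 = 3
  <chi_rho, chi_4> = (1/10)[1*(8)*conj(2) + 2*(1/2 + 3*sqrt(5)/2)*conj(-sqrt(5)/2 - 1/2) + 2*(1/2 - 3*sqrt(5)/2)*conj(-1/2 + sqrt(5)/2) + 5*(2)*conj(0)]
      = (1/10)[(16) + (-8 - 2*sqrt(5)) + (-8 + 2*sqrt(5)) + (0)] = 0/10 = 0
Dimension check: dim(rho) = sum (mult * dim) = 2*1 + 0*1 + 3*2 + 0*2 = 8 = chi_rho(e) = 8.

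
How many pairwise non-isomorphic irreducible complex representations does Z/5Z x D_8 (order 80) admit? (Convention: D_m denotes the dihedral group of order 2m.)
35

Reasoning: The number of irreducible complex representations of a finite group equals its number of conjugacy classes. For a direct product, #classes(G x H) = #classes(G) * #classes(H). Z/5Z has 5 classes (abelian), D_8 has 7 classes, so 5 * 7 = 35, so Z/5Z x D_8 (order 80) has exactly 35 irreducible complex representations.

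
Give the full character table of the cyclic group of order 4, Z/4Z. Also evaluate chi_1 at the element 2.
Character table of Z/4Z (irreps indexed chi_0,...,chi_3 with chi_k(m) = zeta_4^(k*m), zeta_4 = exp(2*pi*i/4)):
  irrep \ class  {0} (size 1)  {1} (size 1)  {2} (size 1)  {3} (size 1)
  chi_0          1             1             1             1           
  chi_1          1             I             -1            -I          
  chi_2          1             -1            1             -1          
  chi_3          1             -I            -1            I           

Spot check: chi_1(2) = zeta_4^(1*2) = zeta_4^2 = -1.

Argument: Z/4Z is abelian, so all 4 irreducible complex representations are 1-dimensional. They are given by chi_k(m) = zeta_4^(k*m) for k = 0,...,3. Row orthogonality: sum_m chi_k(m) conj(chi_l(m)) = 4 * [k = l].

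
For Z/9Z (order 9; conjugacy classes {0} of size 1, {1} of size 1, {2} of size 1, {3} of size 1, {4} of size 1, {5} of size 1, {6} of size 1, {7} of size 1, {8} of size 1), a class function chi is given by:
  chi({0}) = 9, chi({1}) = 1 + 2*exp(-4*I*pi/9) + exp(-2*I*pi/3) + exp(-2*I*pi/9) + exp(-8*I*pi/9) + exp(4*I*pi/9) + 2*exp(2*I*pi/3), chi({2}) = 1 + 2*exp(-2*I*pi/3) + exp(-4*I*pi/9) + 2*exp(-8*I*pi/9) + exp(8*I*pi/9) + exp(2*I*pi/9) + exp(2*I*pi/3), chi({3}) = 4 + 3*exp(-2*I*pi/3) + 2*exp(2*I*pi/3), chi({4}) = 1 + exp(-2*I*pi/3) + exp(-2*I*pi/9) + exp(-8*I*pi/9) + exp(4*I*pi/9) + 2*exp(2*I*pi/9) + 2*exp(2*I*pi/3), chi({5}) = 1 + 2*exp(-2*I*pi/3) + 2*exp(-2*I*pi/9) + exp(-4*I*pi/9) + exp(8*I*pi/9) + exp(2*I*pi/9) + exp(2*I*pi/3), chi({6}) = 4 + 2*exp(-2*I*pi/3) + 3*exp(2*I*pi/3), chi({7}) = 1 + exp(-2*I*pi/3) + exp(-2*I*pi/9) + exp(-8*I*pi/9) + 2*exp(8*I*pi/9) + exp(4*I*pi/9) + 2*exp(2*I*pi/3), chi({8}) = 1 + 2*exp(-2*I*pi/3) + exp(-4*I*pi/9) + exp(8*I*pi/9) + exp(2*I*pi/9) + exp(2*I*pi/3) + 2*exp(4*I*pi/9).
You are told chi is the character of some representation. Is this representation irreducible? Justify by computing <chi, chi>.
Not irreducible (reducible): <chi, chi> = 13 > 1.

Solution. <chi, chi> = (1/|G|) sum_C |C| * |chi(C)|^2 = (1/9)[1*|9|^2 + 1*|1 + 2*exp(-4*I*pi/9) + exp(-2*I*pi/3) + exp(-2*I*pi/9) + exp(-8*I*pi/9) + exp(4*I*pi/9) + 2*exp(2*I*pi/3)|^2 + 1*|1 + 2*exp(-2*I*pi/3) + exp(-4*I*pi/9) + 2*exp(-8*I*pi/9) + exp(8*I*pi/9) + exp(2*I*pi/9) + exp(2*I*pi/3)|^2 + 1*|4 + 3*exp(-2*I*pi/3) + 2*exp(2*I*pi/3)|^2 + 1*|1 + exp(-2*I*pi/3) + exp(-2*I*pi/9) + exp(-8*I*pi/9) + exp(4*I*pi/9) + 2*exp(2*I*pi/9) + 2*exp(2*I*pi/3)|^2 + 1*|1 + 2*exp(-2*I*pi/3) + 2*exp(-2*I*pi/9) + exp(-4*I*pi/9) + exp(8*I*pi/9) + exp(2*I*pi/9) + exp(2*I*pi/3)|^2 + 1*|4 + 2*exp(-2*I*pi/3) + 3*exp(2*I*pi/3)|^2 + 1*|1 + exp(-2*I*pi/3) + exp(-2*I*pi/9) + exp(-8*I*pi/9) + 2*exp(8*I*pi/9) + exp(4*I*pi/9) + 2*exp(2*I*pi/3)|^2 + 1*|1 + 2*exp(-2*I*pi/3) + exp(-4*I*pi/9) + exp(8*I*pi/9) + exp(2*I*pi/9) + exp(2*I*pi/3) + 2*exp(4*I*pi/9)|^2]
  = (1/9)[(81) + (13 + 8*exp(-4*I*pi/9) + 8*exp(-2*I*pi/3) + 8*exp(-2*I*pi/9) + 10*exp(-8*I*pi/9) + 10*exp(8*I*pi/9) + 8*exp(2*I*pi/9) + 8*exp(2*I*pi/3) + 8*exp(4*I*pi/9)) + (13 + 8*exp(-4*I*pi/9) + 8*exp(-2*I*pi/3) + 10*exp(-2*I*pi/9) + 8*exp(-8*I*pi/9) + 8*exp(8*I*pi/9) + 10*exp(2*I*pi/9) + 8*exp(2*I*pi/3) + 8*exp(4*I*pi/9)) + (3) + (13 + 10*exp(-4*I*pi/9) + 8*exp(-2*I*pi/3) + 8*exp(-2*I*pi/9) + 8*exp(-8*I*pi/9) + 8*exp(8*I*pi/9) + 8*exp(2*I*pi/9) + 8*exp(2*I*pi/3) + 10*exp(4*I*pi/9)) + (13 + 10*exp(-4*I*pi/9) + 8*exp(-2*I*pi/3) + 8*exp(-2*I*pi/9) + 8*exp(-8*I*pi/9) + 8*exp(8*I*pi/9) + 8*exp(2*I*pi/9) + 8*exp(2*I*pi/3) + 10*exp(4*I*pi/9)) + (3) + (13 + 8*exp(-4*I*pi/9) + 8*exp(-2*I*pi/3) + 10*exp(-2*I*pi/9) + 8*exp(-8*I*pi/9) + 8*exp(8*I*pi/9) + 10*exp(2*I*pi/9) + 8*exp(2*I*pi/3) + 8*exp(4*I*pi/9)) + (13 + 8*exp(-4*I*pi/9) + 8*exp(-2*I*pi/3) + 8*exp(-2*I*pi/9) + 10*exp(-8*I*pi/9) + 10*exp(8*I*pi/9) + 8*exp(2*I*pi/9) + 8*exp(2*I*pi/3) + 8*exp(4*I*pi/9))] = 117/9 = 13.
(Exp terms are combined using exp(i*s)*conj(exp(i*t)) = exp(i*(s-t)), and sums of them are collapsed using the identity that for every m > 1 the m distinct m-th roots of unity sum to 0, e.g. 1 + exp(2*I*pi/3) + exp(-2*I*pi/3) = 0.)
A character is irreducible iff <chi, chi> = 1, so this representation is reducible.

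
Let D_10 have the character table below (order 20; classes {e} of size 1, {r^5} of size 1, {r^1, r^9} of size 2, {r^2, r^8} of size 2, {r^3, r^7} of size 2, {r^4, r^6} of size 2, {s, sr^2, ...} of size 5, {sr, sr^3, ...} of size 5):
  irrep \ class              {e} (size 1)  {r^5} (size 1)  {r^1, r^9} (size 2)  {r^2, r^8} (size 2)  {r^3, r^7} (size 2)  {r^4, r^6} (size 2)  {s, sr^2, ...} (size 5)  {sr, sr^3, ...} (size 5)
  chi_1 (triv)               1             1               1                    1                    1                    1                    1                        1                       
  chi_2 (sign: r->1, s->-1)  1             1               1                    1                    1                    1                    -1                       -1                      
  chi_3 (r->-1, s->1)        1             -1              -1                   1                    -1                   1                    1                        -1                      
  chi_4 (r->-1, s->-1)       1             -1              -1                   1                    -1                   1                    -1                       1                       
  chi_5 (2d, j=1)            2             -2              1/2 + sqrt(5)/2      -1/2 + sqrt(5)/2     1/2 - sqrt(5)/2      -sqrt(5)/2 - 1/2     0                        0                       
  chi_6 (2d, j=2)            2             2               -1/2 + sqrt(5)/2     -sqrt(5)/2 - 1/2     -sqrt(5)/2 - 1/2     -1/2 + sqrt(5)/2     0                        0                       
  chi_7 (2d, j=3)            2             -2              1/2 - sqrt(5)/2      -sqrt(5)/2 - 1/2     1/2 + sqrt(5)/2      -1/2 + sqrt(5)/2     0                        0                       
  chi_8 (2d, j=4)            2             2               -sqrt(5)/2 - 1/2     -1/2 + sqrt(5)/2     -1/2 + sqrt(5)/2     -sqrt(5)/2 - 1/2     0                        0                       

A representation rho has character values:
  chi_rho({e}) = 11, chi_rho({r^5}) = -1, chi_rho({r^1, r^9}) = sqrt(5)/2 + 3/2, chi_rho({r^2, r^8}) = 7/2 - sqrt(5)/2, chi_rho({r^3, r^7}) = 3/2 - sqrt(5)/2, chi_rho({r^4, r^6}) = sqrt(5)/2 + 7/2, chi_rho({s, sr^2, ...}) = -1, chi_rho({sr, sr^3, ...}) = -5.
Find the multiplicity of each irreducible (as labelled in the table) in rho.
Multiplicities: chi_1: 0, chi_2: 3, chi_3: 2, chi_4: 0, chi_5: 1, chi_6: 1, chi_7: 1, chi_8: 0.

Solution. Use <chi_rho, chi> = (1/|G|) sum_C |C| * chi_rho(C) * conj(chi(C)) with |G| = 20 for each irreducible chi in the table:
  <chi_rho, chi_1> = (1/20)[1*(11)*conj(1) + 1*(-1)*conj(1) + 2*(sqrt(5)/2 + 3/2)*conj(1) + 2*(7/2 - sqrt(5)/2)*conj(1) + 2*(3/2 - sqrt(5)/2)*conj(1) + 2*(sqrt(5)/2 + 7/2)*conj(1) + 5*(-1)*conj(1) + 5*(-5)*conj(1)]
      = (1/20)[(11) + (-1) + (sqrt(5) + 3) + (7 - sqrt(5)) + (3 - sqrt(5)) + (sqrt(5) + 7) + (-5) + (-25)] = 0/20 = 0
  <chi_rho, chi_2> = (1/20)[1*(11)*conj(1) + 1*(-1)*conj(1) + 2*(sqrt(5)/2 + 3/2)*conj(1) + 2*(7/2 - sqrt(5)/2)*conj(1) + 2*(3/2 - sqrt(5)/2)*conj(1) + 2*(sqrt(5)/2 + 7/2)*conj(1) + 5*(-1)*conj(-1) + 5*(-5)*conj(-1)]
      = (1/20)[(11) + (-1) + (sqrt(5) + 3) + (7 - sqrt(5)) + (3 - sqrt(5)) + (sqrt(5) + 7) + (5) + (25)] = 60/20 = 3
  <chi_rho, chi_3> = (1/20)[1*(11)*conj(1) + 1*(-1)*conj(-1) + 2*(sqrt(5)/2 + 3/2)*conj(-1) + 2*(7/2 - sqrt(5)/2)*conj(1) + 2*(3/2 - sqrt(5)/2)*conj(-1) + 2*(sqrt(5)/2 + 7/2)*conj(1) + 5*(-1)*conj(1) + 5*(-5)*conj(-1)]
      = (1/20)[(11) + (1) + (-3 - sqrt(5)) + (7 - sqrt(5)) + (-3 + sqrt(5)) + (sqrt(5) + 7) + (-5) + (25)] = 40/20 = 2
  <chi_rho, chi_4> = (1/20)[1*(11)*conj(1) + 1*(-1)*conj(-1) + 2*(sqrt(5)/2 + 3/2)*conj(-1) + 2*(7/2 - sqrt(5)/2)*conj(1) + 2*(3/2 - sqrt(5)/2)*conj(-1) + 2*(sqrt(5)/2 + 7/2)*conj(1) + 5*(-1)*conj(-1) + 5*(-5)*conj(1)]
      = (1/20)[(11) + (1) + (-3 - sqrt(5)) + (7 - sqrt(5)) + (-3 + sqrt(5)) + (sqrt(5) + 7) + (5) + (-25)] = 0/20 = 0
  <chi_rho, chi_5> = (1/20)[1*(11)*conj(2) + 1*(-1)*conj(-2) + 2*(sqrt(5)/2 + 3/2)*conj(1/2 + sqrt(5)/2) + 2*(7/2 - sqrt(5)/2)*conj(-1/2 + sqrt(5)/2) + 2*(3/2 - sqrt(5)/2)*conj(1/2 - sqrt(5)/2) + 2*(sqrt(5)/2 + 7/2)*conj(-sqrt(5)/2 - 1/2) + 5*(-1)*conj(0) + 5*(-5)*conj(0)]
      = (1/20)[(22) + (2) + (4 + 2*sqrt(5)) + (-6 + 4*sqrt(5)) + (4 - 2*sqrt(5)) + (-4*sqrt(5) - 6) + (0) + (0)] = 20/20 = 1
  <chi_rho, chi_6> = (1/20)[1*(11)*conj(2) + 1*(-1)*conj(2) + 2*(sqrt(5)/2 + 3/2)*conj(-1/2 + sqrt(5)/2) + 2*(7/2 - sqrt(5)/2)*conj(-sqrt(5)/2 - 1/2) + 2*(3/2 - sqrt(5)/2)*conj(-sqrt(5)/2 - 1/2) + 2*(sqrt(5)/2 + 7/2)*conj(-1/2 + sqrt(5)/2) + 5*(-1)*conj(0) + 5*(-5)*conj(0)]
      = (1/20)[(22) + (-2) + (1 + sqrt(5)) + (-3*sqrt(5) - 1) + (1 - sqrt(5)) + (-1 + 3*sqrt(5)) + (0) + (0)] = 20/20 = 1
  <chi_rho, chi_7> = (1/20)[1*(11)*conj(2) + 1*(-1)*conj(-2) + 2*(sqrt(5)/2 + 3/2)*conj(1/2 - sqrt(5)/2) + 2*(7/2 - sqrt(5)/2)*conj(-sqrt(5)/2 - 1/2) + 2*(3/2 - sqrt(5)/2)*conj(1/2 + sqrt(5)/2) + 2*(sqrt(5)/2 + 7/2)*conj(-1/2 + sqrt(5)/2) + 5*(-1)*conj(0) + 5*(-5)*conj(0)]
      = (1/20)[(22) + (2) + (-sqrt(5) - 1) + (-3*sqrt(5) - 1) + (-1 + sqrt(5)) + (-1 + 3*sqrt(5)) + (0) + (0)] = 20/20 = 1
  <chi_rho, chi_8> = (1/20)[1*(11)*conj(2) + 1*(-1)*conj(2) + 2*(sqrt(5)/2 + 3/2)*conj(-sqrt(5)/2 - 1/2) + 2*(7/2 - sqrt(5)/2)*conj(-1/2 + sqrt(5)/2) + 2*(3/2 - sqrt(5)/2)*conj(-1/2 + sqrt(5)/2) + 2*(sqrt(5)/2 + 7/2)*conj(-sqrt(5)/2 - 1/2) + 5*(-1)*conj(0) + 5*(-5)*conj(0)]
      = (1/20)[(22) + (-2) + (-2*sqrt(5) - 4) + (-6 + 4*sqrt(5)) + (-4 + 2*sqrt(5)) + (-4*sqrt(5) - 6) + (0) + (0)] = 0/20 = 0
Dimension check: dim(rho) = sum (mult * dim) = 0*1 + 3*1 + 2*1 + 0*1 + 1*2 + 1*2 + 1*2 + 0*2 = 11 = chi_rho(e) = 11.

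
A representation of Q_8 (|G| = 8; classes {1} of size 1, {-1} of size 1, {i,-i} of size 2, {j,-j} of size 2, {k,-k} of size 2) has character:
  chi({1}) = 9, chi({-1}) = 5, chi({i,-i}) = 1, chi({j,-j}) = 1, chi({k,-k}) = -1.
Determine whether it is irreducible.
Not irreducible (reducible): <chi, chi> = 14 > 1.

Why: <chi, chi> = (1/|G|) sum_C |C| * |chi(C)|^2 = (1/8)[1*|9|^2 + 1*|5|^2 + 2*|1|^2 + 2*|1|^2 + 2*|-1|^2]
  = (1/8)[(81) + (25) + (2) + (2) + (2)] = 112/8 = 14.
A character is irreducible iff <chi, chi> = 1, so this representation is reducible.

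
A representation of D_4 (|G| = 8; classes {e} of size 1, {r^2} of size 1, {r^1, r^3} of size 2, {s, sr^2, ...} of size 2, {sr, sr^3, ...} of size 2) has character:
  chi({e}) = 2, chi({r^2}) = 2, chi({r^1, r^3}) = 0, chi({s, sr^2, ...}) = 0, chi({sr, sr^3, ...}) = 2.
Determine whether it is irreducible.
Not irreducible (reducible): <chi, chi> = 2 > 1.

Argument: <chi, chi> = (1/|G|) sum_C |C| * |chi(C)|^2 = (1/8)[1*|2|^2 + 1*|2|^2 + 2*|0|^2 + 2*|0|^2 + 2*|2|^2]
  = (1/8)[(4) + (4) + (0) + (0) + (8)] = 16/8 = 2.
A character is irreducible iff <chi, chi> = 1, so this representation is reducible.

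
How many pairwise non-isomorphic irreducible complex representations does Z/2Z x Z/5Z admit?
10

Details: The number of irreducible complex representations of a finite group equals its number of conjugacy classes. Z/2Z x Z/5Z is abelian of order 10, so every element is its own conjugacy class: 10 classes, so Z/2Z x Z/5Z (order 10) has exactly 10 irreducible complex representations.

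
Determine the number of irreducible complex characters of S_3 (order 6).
3

Working: The number of irreducible complex representations of a finite group equals its number of conjugacy classes. Conjugacy classes in S_3 correspond to cycle types, i.e. partitions of 3; there are p(3) = 3 of them, so S_3 (order 6) has exactly 3 irreducible complex representations.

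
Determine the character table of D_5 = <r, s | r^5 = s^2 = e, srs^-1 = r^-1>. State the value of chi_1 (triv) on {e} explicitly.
Conjugacy classes: {e} of size 1, {r^1, r^4} of size 2, {r^2, r^3} of size 2, {s, sr, ..., sr^4} of size 5.
Character table:
  irrep \ class              {e} (size 1)  {r^1, r^4} (size 2)  {r^2, r^3} (size 2)  {s, sr, ..., sr^4} (size 5)
  chi_1 (triv)               1             1                    1                    1                          
  chi_2 (sign: r->1, s->-1)  1             1                    1                    -1                         
  chi_3 (2d, j=1)            2             -1/2 + sqrt(5)/2     -sqrt(5)/2 - 1/2     0                          
  chi_4 (2d, j=2)            2             -sqrt(5)/2 - 1/2     -1/2 + sqrt(5)/2     0                          

Spot check: chi_1 (triv) on {e} = 1.

D_5 has order 2*5 = 10 with 4 conjugacy classes, hence 4 irreducibles. Sum of squared dims 1 + 1 + 4 + 4 = 10 = |G|. Linear characters come from the abelianisation; the 2-dimensional irreps have character r^k -> 2*cos(2*pi*j*k/5), reflections -> 0.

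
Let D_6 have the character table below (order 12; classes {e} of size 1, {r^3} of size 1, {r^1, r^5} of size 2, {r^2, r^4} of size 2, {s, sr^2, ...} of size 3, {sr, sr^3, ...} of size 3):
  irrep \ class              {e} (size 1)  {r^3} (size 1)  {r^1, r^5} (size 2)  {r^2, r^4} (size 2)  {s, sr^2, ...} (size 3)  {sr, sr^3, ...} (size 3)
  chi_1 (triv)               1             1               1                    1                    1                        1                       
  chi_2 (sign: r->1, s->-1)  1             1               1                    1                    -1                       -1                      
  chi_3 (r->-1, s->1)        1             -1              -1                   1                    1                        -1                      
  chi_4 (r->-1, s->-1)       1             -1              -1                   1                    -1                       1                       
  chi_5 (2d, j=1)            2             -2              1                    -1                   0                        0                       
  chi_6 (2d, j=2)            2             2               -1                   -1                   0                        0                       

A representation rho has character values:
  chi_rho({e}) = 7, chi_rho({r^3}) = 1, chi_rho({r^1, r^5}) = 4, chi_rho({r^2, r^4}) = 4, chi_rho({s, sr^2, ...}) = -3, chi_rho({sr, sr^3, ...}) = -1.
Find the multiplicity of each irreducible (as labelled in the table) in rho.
Multiplicities: chi_1: 1, chi_2: 3, chi_3: 0, chi_4: 1, chi_5: 1, chi_6: 0.

Details: Use <chi_rho, chi> = (1/|G|) sum_C |C| * chi_rho(C) * conj(chi(C)) with |G| = 12 for each irreducible chi in the table:
  <chi_rho, chi_1> = (1/12)[1*(7)*conj(1) + 1*(1)*conj(1) + 2*(4)*conj(1) + 2*(4)*conj(1) + 3*(-3)*conj(1) + 3*(-1)*conj(1)]
      = (1/12)[(7) + (1) + (8) + (8) + (-9) + (-3)] = 12/12 = 1
  <chi_rho, chi_2> = (1/12)[1*(7)*conj(1) + 1*(1)*conj(1) + 2*(4)*conj(1) + 2*(4)*conj(1) + 3*(-3)*conj(-1) + 3*(-1)*conj(-1)]
      = (1/12)[(7) + (1) + (8) + (8) + (9) + (3)] = 36/12 = 3
  <chi_rho, chi_3> = (1/12)[1*(7)*conj(1) + 1*(1)*conj(-1) + 2*(4)*conj(-1) + 2*(4)*conj(1) + 3*(-3)*conj(1) + 3*(-1)*conj(-1)]
      = (1/12)[(7) + (-1) + (-8) + (8) + (-9) + (3)] = 0/12 = 0
  <chi_rho, chi_4> = (1/12)[1*(7)*conj(1) + 1*(1)*conj(-1) + 2*(4)*conj(-1) + 2*(4)*conj(1) + 3*(-3)*conj(-1) + 3*(-1)*conj(1)]
      = (1/12)[(7) + (-1) + (-8) + (8) + (9) + (-3)] = 12/12 = 1
  <chi_rho, chi_5> = (1/12)[1*(7)*conj(2) + 1*(1)*conj(-2) + 2*(4)*conj(1) + 2*(4)*conj(-1) + 3*(-3)*conj(0) + 3*(-1)*conj(0)]
      = (1/12)[(14) + (-2) + (8) + (-8) + (0) + (0)] = 12/12 = 1
  <chi_rho, chi_6> = (1/12)[1*(7)*conj(2) + 1*(1)*conj(2) + 2*(4)*conj(-1) + 2*(4)*conj(-1) + 3*(-3)*conj(0) + 3*(-1)*conj(0)]
      = (1/12)[(14) + (2) + (-8) + (-8) + (0) + (0)] = 0/12 = 0
Dimension check: dim(rho) = sum (mult * dim) = 1*1 + 3*1 + 0*1 + 1*1 + 1*2 + 0*2 = 7 = chi_rho(e) = 7.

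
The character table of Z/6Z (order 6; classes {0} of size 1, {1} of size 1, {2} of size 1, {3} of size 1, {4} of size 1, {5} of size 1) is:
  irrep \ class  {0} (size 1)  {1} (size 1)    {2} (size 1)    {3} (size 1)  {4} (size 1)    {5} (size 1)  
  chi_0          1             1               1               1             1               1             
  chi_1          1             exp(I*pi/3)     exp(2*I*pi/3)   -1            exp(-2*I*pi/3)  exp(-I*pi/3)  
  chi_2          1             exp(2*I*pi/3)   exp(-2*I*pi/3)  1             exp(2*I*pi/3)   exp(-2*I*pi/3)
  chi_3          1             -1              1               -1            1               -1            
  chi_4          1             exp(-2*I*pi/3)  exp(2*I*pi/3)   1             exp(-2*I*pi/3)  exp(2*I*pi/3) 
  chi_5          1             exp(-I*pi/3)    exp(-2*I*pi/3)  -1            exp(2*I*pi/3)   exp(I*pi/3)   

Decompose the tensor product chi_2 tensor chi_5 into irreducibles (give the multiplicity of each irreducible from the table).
chi_2 tensor chi_5 = chi_1 (all other irreducibles have multiplicity 0).

Derivation: The character of a tensor product is the pointwise product (chi_2 * chi_5)(C) = chi_2(C) * chi_5(C):
  {0}: (1)*(1), {1}: (exp(2*I*pi/3))*(exp(-I*pi/3)), {2}: (exp(-2*I*pi/3))*(exp(-2*I*pi/3)), {3}: (1)*(-1), {4}: (exp(2*I*pi/3))*(exp(2*I*pi/3)), {5}: (exp(-2*I*pi/3))*(exp(I*pi/3))
so (chi_2 * chi_5) takes values
  {0} -> 1, {1} -> exp(I*pi/3), {2} -> exp(2*I*pi/3), {3} -> -1, {4} -> exp(-2*I*pi/3), {5} -> exp(-I*pi/3).
Now take the inner product of this character with each irreducible chi from the table, <chi_2*chi_5, chi> = (1/6) sum_C |C| (chi_2*chi_5)(C) conj(chi(C)):
  <chi_2*chi_5, chi_0> = (1/6)[1*(1)*conj(1) + 1*(exp(I*pi/3))*conj(1) + 1*(exp(2*I*pi/3))*conj(1) + 1*(-1)*conj(1) + 1*(exp(-2*I*pi/3))*conj(1) + 1*(exp(-I*pi/3))*conj(1)]
      = (1/6)[(1) + (exp(I*pi/3)) + (exp(2*I*pi/3)) + (-1) + (exp(-2*I*pi/3)) + (exp(-I*pi/3))] = 0/6 = 0
  <chi_2*chi_5, chi_1> = (1/6)[1*(1)*conj(1) + 1*(exp(I*pi/3))*conj(exp(I*pi/3)) + 1*(exp(2*I*pi/3))*conj(exp(2*I*pi/3)) + 1*(-1)*conj(-1) + 1*(exp(-2*I*pi/3))*conj(exp(-2*I*pi/3)) + 1*(exp(-I*pi/3))*conj(exp(-I*pi/3))]
      = (1/6)[(1) + (1) + (1) + (1) + (1) + (1)] = 6/6 = 1
  <chi_2*chi_5, chi_2> = (1/6)[1*(1)*conj(1) + 1*(exp(I*pi/3))*conj(exp(2*I*pi/3)) + 1*(exp(2*I*pi/3))*conj(exp(-2*I*pi/3)) + 1*(-1)*conj(1) + 1*(exp(-2*I*pi/3))*conj(exp(2*I*pi/3)) + 1*(exp(-I*pi/3))*conj(exp(-2*I*pi/3))]
      = (1/6)[(1) + (exp(-I*pi/3)) + (exp(-2*I*pi/3)) + (-1) + (exp(2*I*pi/3)) + (exp(I*pi/3))] = 0/6 = 0
  <chi_2*chi_5, chi_3> = (1/6)[1*(1)*conj(1) + 1*(exp(I*pi/3))*conj(-1) + 1*(exp(2*I*pi/3))*conj(1) + 1*(-1)*conj(-1) + 1*(exp(-2*I*pi/3))*conj(1) + 1*(exp(-I*pi/3))*conj(-1)]
      = (1/6)[(1) + (-exp(I*pi/3)) + (exp(2*I*pi/3)) + (1) + (exp(-2*I*pi/3)) + (-exp(-I*pi/3))] = 0/6 = 0
  <chi_2*chi_5, chi_4> = (1/6)[1*(1)*conj(1) + 1*(exp(I*pi/3))*conj(exp(-2*I*pi/3)) + 1*(exp(2*I*pi/3))*conj(exp(2*I*pi/3)) + 1*(-1)*conj(1) + 1*(exp(-2*I*pi/3))*conj(exp(-2*I*pi/3)) + 1*(exp(-I*pi/3))*conj(exp(2*I*pi/3))]
      = (1/6)[(1) + (-1) + (1) + (-1) + (1) + (-1)] = 0/6 = 0
  <chi_2*chi_5, chi_5> = (1/6)[1*(1)*conj(1) + 1*(exp(I*pi/3))*conj(exp(-I*pi/3)) + 1*(exp(2*I*pi/3))*conj(exp(-2*I*pi/3)) + 1*(-1)*conj(-1) + 1*(exp(-2*I*pi/3))*conj(exp(2*I*pi/3)) + 1*(exp(-I*pi/3))*conj(exp(I*pi/3))]
      = (1/6)[(1) + (exp(2*I*pi/3)) + (exp(-2*I*pi/3)) + (1) + (exp(2*I*pi/3)) + (exp(-2*I*pi/3))] = 0/6 = 0
(Exp terms are combined using exp(i*s)*conj(exp(i*t)) = exp(i*(s-t)), and sums of them are collapsed using the identity that for every m > 1 the m distinct m-th roots of unity sum to 0, e.g. 1 + exp(2*I*pi/3) + exp(-2*I*pi/3) = 0.)
Hence the multiplicities are chi_1: 1. Dimension check: dim(chi_2)*dim(chi_5) = 1*1 = 1 and sum (mult * dim) = 1*1 = 1.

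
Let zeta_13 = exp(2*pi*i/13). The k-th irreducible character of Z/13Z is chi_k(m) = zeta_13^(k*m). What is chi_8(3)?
chi_8(3) = zeta_13^24 = exp(-4*I*pi/13)

Proof sketch: chi_8(3) = zeta_13^(8*3) = zeta_13^24. Since zeta_13^13 = 1, this equals zeta_13^11 = exp(2*pi*i*11/13) = exp(-4*I*pi/13).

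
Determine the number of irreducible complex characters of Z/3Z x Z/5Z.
15

Proof sketch: The number of irreducible complex representations of a finite group equals its number of conjugacy classes. Z/3Z x Z/5Z is abelian of order 15, so every element is its own conjugacy class: 15 classes, so Z/3Z x Z/5Z (order 15) has exactly 15 irreducible complex representations.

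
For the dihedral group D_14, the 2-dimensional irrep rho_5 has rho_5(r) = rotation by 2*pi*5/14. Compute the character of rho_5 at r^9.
chi_{rho_5}(r^9) = 2*cos(2*pi*5*9/14) = 2*cos(45*pi/7)

Derivation: rho_5(r^9) is rotation by angle 2*pi*5*9/14, whose trace is 2*cos(2*pi*5*9/14) = 2*cos(45*pi/7).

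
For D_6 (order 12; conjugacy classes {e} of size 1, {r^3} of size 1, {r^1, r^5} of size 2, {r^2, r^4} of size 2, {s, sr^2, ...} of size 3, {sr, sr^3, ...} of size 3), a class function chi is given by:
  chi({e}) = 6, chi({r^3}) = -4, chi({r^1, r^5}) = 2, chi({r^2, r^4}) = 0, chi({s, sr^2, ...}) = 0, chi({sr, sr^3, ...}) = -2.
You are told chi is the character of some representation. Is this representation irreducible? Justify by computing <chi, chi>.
Not irreducible (reducible): <chi, chi> = 6 > 1.

Justification: <chi, chi> = (1/|G|) sum_C |C| * |chi(C)|^2 = (1/12)[1*|6|^2 + 1*|-4|^2 + 2*|2|^2 + 2*|0|^2 + 3*|0|^2 + 3*|-2|^2]
  = (1/12)[(36) + (16) + (8) + (0) + (0) + (12)] = 72/12 = 6.
A character is irreducible iff <chi, chi> = 1, so this representation is reducible.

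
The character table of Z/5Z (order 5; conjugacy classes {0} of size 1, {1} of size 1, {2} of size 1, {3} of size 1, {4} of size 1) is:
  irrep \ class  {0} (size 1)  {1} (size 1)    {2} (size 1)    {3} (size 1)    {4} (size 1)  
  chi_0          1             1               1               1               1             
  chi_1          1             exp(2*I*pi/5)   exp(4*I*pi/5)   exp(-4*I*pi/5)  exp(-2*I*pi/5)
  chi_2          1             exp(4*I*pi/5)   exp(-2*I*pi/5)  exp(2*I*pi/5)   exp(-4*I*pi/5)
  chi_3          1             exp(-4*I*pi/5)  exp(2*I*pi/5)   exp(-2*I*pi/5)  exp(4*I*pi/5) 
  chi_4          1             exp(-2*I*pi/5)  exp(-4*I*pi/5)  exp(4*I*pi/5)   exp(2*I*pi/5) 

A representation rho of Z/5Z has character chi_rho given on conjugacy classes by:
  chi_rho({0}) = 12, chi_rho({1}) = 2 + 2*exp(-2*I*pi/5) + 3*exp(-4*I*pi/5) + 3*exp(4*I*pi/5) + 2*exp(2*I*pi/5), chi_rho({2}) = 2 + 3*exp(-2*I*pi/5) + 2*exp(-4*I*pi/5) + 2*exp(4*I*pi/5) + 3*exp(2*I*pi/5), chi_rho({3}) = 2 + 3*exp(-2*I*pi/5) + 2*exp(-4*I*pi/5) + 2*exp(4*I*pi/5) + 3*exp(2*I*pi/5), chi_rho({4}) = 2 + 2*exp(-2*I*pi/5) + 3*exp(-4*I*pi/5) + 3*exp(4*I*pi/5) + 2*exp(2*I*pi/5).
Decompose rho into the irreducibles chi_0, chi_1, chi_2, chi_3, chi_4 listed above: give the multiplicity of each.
Multiplicities: chi_0: 2, chi_1: 2, chi_2: 3, chi_3: 3, chi_4: 2.

Proof sketch: Use <chi_rho, chi> = (1/|G|) sum_C |C| * chi_rho(C) * conj(chi(C)) with |G| = 5 for each irreducible chi in the table:
  <chi_rho, chi_0> = (1/5)[1*(12)*conj(1) + 1*(2 + 2*exp(-2*I*pi/5) + 3*exp(-4*I*pi/5) + 3*exp(4*I*pi/5) + 2*exp(2*I*pi/5))*conj(1) + 1*(2 + 3*exp(-2*I*pi/5) + 2*exp(-4*I*pi/5) + 2*exp(4*I*pi/5) + 3*exp(2*I*pi/5))*conj(1) + 1*(2 + 3*exp(-2*I*pi/5) + 2*exp(-4*I*pi/5) + 2*exp(4*I*pi/5) + 3*exp(2*I*pi/5))*conj(1) + 1*(2 + 2*exp(-2*I*pi/5) + 3*exp(-4*I*pi/5) + 3*exp(4*I*pi/5) + 2*exp(2*I*pi/5))*conj(1)]
      = (1/5)[(12) + (2 + 2*exp(-2*I*pi/5) + 3*exp(-4*I*pi/5) + 3*exp(4*I*pi/5) + 2*exp(2*I*pi/5)) + (2 + 3*exp(-2*I*pi/5) + 2*exp(-4*I*pi/5) + 2*exp(4*I*pi/5) + 3*exp(2*I*pi/5)) + (2 + 3*exp(-2*I*pi/5) + 2*exp(-4*I*pi/5) + 2*exp(4*I*pi/5) + 3*exp(2*I*pi/5)) + (2 + 2*exp(-2*I*pi/5) + 3*exp(-4*I*pi/5) + 3*exp(4*I*pi/5) + 2*exp(2*I*pi/5))] = 10/5 = 2
  <chi_rho, chi_1> = (1/5)[1*(12)*conj(1) + 1*(2 + 2*exp(-2*I*pi/5) + 3*exp(-4*I*pi/5) + 3*exp(4*I*pi/5) + 2*exp(2*I*pi/5))*conj(exp(2*I*pi/5)) + 1*(2 + 3*exp(-2*I*pi/5) + 2*exp(-4*I*pi/5) + 2*exp(4*I*pi/5) + 3*exp(2*I*pi/5))*conj(exp(4*I*pi/5)) + 1*(2 + 3*exp(-2*I*pi/5) + 2*exp(-4*I*pi/5) + 2*exp(4*I*pi/5) + 3*exp(2*I*pi/5))*conj(exp(-4*I*pi/5)) + 1*(2 + 2*exp(-2*I*pi/5) + 3*exp(-4*I*pi/5) + 3*exp(4*I*pi/5) + 2*exp(2*I*pi/5))*conj(exp(-2*I*pi/5))]
      = (1/5)[(12) + (2 + 2*exp(-2*I*pi/5) + 2*exp(-4*I*pi/5) + 3*exp(4*I*pi/5) + 3*exp(2*I*pi/5)) + (2 + 3*exp(-2*I*pi/5) + 2*exp(-4*I*pi/5) + 3*exp(4*I*pi/5) + 2*exp(2*I*pi/5)) + (2 + 2*exp(-2*I*pi/5) + 3*exp(-4*I*pi/5) + 2*exp(4*I*pi/5) + 3*exp(2*I*pi/5)) + (2 + 3*exp(-2*I*pi/5) + 3*exp(-4*I*pi/5) + 2*exp(4*I*pi/5) + 2*exp(2*I*pi/5))] = 10/5 = 2
  <chi_rho, chi_2> = (1/5)[1*(12)*conj(1) + 1*(2 + 2*exp(-2*I*pi/5) + 3*exp(-4*I*pi/5) + 3*exp(4*I*pi/5) + 2*exp(2*I*pi/5))*conj(exp(4*I*pi/5)) + 1*(2 + 3*exp(-2*I*pi/5) + 2*exp(-4*I*pi/5) + 2*exp(4*I*pi/5) + 3*exp(2*I*pi/5))*conj(exp(-2*I*pi/5)) + 1*(2 + 3*exp(-2*I*pi/5) + 2*exp(-4*I*pi/5) + 2*exp(4*I*pi/5) + 3*exp(2*I*pi/5))*conj(exp(2*I*pi/5)) + 1*(2 + 2*exp(-2*I*pi/5) + 3*exp(-4*I*pi/5) + 3*exp(4*I*pi/5) + 2*exp(2*I*pi/5))*conj(exp(-4*I*pi/5))]
      = (1/5)[(12) + (3 + 2*exp(-2*I*pi/5) + 2*exp(-4*I*pi/5) + 2*exp(4*I*pi/5) + 3*exp(2*I*pi/5)) + (3 + 2*exp(-2*I*pi/5) + 2*exp(-4*I*pi/5) + 3*exp(4*I*pi/5) + 2*exp(2*I*pi/5)) + (3 + 2*exp(-2*I*pi/5) + 3*exp(-4*I*pi/5) + 2*exp(4*I*pi/5) + 2*exp(2*I*pi/5)) + (3 + 3*exp(-2*I*pi/5) + 2*exp(-4*I*pi/5) + 2*exp(4*I*pi/5) + 2*exp(2*I*pi/5))] = 15/5 = 3
  <chi_rho, chi_3> = (1/5)[1*(12)*conj(1) + 1*(2 + 2*exp(-2*I*pi/5) + 3*exp(-4*I*pi/5) + 3*exp(4*I*pi/5) + 2*exp(2*I*pi/5))*conj(exp(-4*I*pi/5)) + 1*(2 + 3*exp(-2*I*pi/5) + 2*exp(-4*I*pi/5) + 2*exp(4*I*pi/5) + 3*exp(2*I*pi/5))*conj(exp(2*I*pi/5)) + 1*(2 + 3*exp(-2*I*pi/5) + 2*exp(-4*I*pi/5) + 2*exp(4*I*pi/5) + 3*exp(2*I*pi/5))*conj(exp(-2*I*pi/5)) + 1*(2 + 2*exp(-2*I*pi/5) + 3*exp(-4*I*pi/5) + 3*exp(4*I*pi/5) + 2*exp(2*I*pi/5))*conj(exp(4*I*pi/5))]
      = (1/5)[(12) + (3 + 3*exp(-2*I*pi/5) + 2*exp(-4*I*pi/5) + 2*exp(4*I*pi/5) + 2*exp(2*I*pi/5)) + (3 + 2*exp(-2*I*pi/5) + 3*exp(-4*I*pi/5) + 2*exp(4*I*pi/5) + 2*exp(2*I*pi/5)) + (3 + 2*exp(-2*I*pi/5) + 2*exp(-4*I*pi/5) + 3*exp(4*I*pi/5) + 2*exp(2*I*pi/5)) + (3 + 2*exp(-2*I*pi/5) + 2*exp(-4*I*pi/5) + 2*exp(4*I*pi/5) + 3*exp(2*I*pi/5))] = 15/5 = 3
  <chi_rho, chi_4> = (1/5)[1*(12)*conj(1) + 1*(2 + 2*exp(-2*I*pi/5) + 3*exp(-4*I*pi/5) + 3*exp(4*I*pi/5) + 2*exp(2*I*pi/5))*conj(exp(-2*I*pi/5)) + 1*(2 + 3*exp(-2*I*pi/5) + 2*exp(-4*I*pi/5) + 2*exp(4*I*pi/5) + 3*exp(2*I*pi/5))*conj(exp(-4*I*pi/5)) + 1*(2 + 3*exp(-2*I*pi/5) + 2*exp(-4*I*pi/5) + 2*exp(4*I*pi/5) + 3*exp(2*I*pi/5))*conj(exp(4*I*pi/5)) + 1*(2 + 2*exp(-2*I*pi/5) + 3*exp(-4*I*pi/5) + 3*exp(4*I*pi/5) + 2*exp(2*I*pi/5))*conj(exp(2*I*pi/5))]
      = (1/5)[(12) + (2 + 3*exp(-2*I*pi/5) + 3*exp(-4*I*pi/5) + 2*exp(4*I*pi/5) + 2*exp(2*I*pi/5)) + (2 + 2*exp(-2*I*pi/5) + 3*exp(-4*I*pi/5) + 2*exp(4*I*pi/5) + 3*exp(2*I*pi/5)) + (2 + 3*exp(-2*I*pi/5) + 2*exp(-4*I*pi/5) + 3*exp(4*I*pi/5) + 2*exp(2*I*pi/5)) + (2 + 2*exp(-2*I*pi/5) + 2*exp(-4*I*pi/5) + 3*exp(4*I*pi/5) + 3*exp(2*I*pi/5))] = 10/5 = 2
(Exp terms are combined using exp(i*s)*conj(exp(i*t)) = exp(i*(s-t)), and sums of them are collapsed using the identity that for every m > 1 the m distinct m-th roots of unity sum to 0, e.g. 1 + exp(2*I*pi/3) + exp(-2*I*pi/3) = 0.)
Dimension check: dim(rho) = sum (mult * dim) = 2*1 + 2*1 + 3*1 + 3*1 + 2*1 = 12 = chi_rho(e) = 12.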